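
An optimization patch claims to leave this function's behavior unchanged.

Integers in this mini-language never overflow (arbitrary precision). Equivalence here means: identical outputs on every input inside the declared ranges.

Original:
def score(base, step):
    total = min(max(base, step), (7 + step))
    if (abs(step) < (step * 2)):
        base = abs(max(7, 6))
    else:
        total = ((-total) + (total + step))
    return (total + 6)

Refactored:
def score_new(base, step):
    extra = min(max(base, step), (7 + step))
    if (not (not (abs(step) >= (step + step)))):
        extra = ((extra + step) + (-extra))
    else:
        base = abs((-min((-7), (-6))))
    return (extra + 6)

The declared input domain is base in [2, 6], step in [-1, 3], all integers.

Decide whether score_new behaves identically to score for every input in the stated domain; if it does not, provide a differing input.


Comparing the listings, the differences include: min/max/abs usage differs, constant usage differs, arithmetic usage differs, comparison usage differs, boolean connective usage differs, local variable names differ.
As a probe, take base=3, step=2: score runs total becomes 3; next (abs(step) < (step * 2)) evaluates to true; next base becomes 7; next final value 9; score_new runs extra becomes 3; next (not (not (abs(step) >= (step + step)))) evaluates to false; next base becomes 7; next final value 9; both end at 9.
Across all 25 domain points the two functions coincide.
verdict: equivalent


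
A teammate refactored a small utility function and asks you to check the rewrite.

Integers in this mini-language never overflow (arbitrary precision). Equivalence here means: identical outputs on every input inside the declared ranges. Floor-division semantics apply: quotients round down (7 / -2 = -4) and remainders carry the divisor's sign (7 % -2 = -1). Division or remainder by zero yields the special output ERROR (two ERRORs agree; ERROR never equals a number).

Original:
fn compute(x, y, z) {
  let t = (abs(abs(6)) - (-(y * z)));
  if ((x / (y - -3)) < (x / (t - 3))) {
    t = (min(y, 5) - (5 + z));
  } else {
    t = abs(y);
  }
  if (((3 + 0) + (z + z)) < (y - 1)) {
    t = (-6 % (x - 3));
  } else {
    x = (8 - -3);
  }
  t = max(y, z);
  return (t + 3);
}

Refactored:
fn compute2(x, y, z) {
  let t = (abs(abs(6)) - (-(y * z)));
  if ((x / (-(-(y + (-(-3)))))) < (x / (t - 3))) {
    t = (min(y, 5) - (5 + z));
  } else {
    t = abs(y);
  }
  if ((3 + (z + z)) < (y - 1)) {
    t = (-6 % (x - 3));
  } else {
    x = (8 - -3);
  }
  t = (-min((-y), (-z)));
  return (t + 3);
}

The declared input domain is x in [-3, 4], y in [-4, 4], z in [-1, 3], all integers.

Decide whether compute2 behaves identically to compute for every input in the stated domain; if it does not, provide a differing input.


The two are interchangeable: arithmetic usage differs; constant usage differs; min/max/abs usage differs, and every declared input agrees.
One worked example (x=2, y=2, z=0) — compute: t = 6; ((x / (y - -3)) < (x / (t - 3))) -> false; t = 2; (((3 + 0) + (z + z)) < (y - 1)) -> false; x = 11; t = 2; return 5; compute2: t = 6; ((x / (-(-(y + (-(-3)))))) < (x / (t - 3))) -> false; t = 2; ((3 + (z + z)) < (y - 1)) -> false; x = 11; t = 2; return 5; agreement on 5.
Across all 360 domain points the two functions coincide.
verdict: equivalent


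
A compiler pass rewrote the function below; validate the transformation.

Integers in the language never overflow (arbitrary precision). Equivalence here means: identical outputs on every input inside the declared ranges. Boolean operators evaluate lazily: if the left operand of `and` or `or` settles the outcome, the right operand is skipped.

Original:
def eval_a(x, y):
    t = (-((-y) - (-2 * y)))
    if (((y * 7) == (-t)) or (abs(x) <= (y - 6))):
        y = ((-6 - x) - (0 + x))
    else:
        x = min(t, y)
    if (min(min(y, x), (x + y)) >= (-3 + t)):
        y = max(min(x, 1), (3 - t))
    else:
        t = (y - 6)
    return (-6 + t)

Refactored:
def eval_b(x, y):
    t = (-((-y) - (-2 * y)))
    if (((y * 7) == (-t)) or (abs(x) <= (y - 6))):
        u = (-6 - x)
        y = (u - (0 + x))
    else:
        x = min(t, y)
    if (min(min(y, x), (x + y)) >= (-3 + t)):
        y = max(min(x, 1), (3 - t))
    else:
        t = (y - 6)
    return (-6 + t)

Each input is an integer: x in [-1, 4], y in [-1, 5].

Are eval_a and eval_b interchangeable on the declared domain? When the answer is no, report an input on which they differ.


Comparing the listings, the differences include: local variable names differ; and statement counts differ.
One worked example (x=2, y=5) — eval_a: t = -5; (((y * 7) == (-t)) or (abs(x) <= (y - 6))) -> false; x = -5; (min(min(y, x), (x + y)) >= (-3 + t)) -> true; y = 8; return -11; eval_b: t = -5; (((y * 7) == (-t)) or (abs(x) <= (y - 6))) -> false; x = -5; (min(min(y, x), (x + y)) >= (-3 + t)) -> true; y = 8; return -11; agreement on -11.
Checked all 42 inputs in the declared domain: the outputs agree on every one.
verdict: equivalent


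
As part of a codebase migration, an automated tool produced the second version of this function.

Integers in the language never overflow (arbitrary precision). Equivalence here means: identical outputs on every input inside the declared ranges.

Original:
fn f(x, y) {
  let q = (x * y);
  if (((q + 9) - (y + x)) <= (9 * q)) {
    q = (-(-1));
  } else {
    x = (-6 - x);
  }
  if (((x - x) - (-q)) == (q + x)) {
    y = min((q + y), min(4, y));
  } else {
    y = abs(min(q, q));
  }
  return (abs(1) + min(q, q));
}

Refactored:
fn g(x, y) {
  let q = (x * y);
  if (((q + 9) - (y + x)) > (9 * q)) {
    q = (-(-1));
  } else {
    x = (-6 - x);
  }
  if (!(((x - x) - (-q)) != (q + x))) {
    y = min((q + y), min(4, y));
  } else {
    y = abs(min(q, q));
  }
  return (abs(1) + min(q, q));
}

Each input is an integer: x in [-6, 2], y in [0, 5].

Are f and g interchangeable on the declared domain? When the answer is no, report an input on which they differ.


Try x=-6, y=0.
f: q becomes 0; next (((q + 9) - (y + x)) <= (9 * q)) evaluates to false; next x becomes 0; next (((x - x) - (-q)) == (q + x)) evaluates to true; next y becomes 0; next final value 1
g: q becomes 0; next (((q + 9) - (y + x)) > (9 * q)) evaluates to true; next q becomes 1; next (!(((x - x) - (-q)) != (q + x))) evaluates to false; next y becomes 1; next final value 2
1 and 2 differ, so these are not the same function on this domain.
verdict: not equivalent; witness: x=-6, y=0


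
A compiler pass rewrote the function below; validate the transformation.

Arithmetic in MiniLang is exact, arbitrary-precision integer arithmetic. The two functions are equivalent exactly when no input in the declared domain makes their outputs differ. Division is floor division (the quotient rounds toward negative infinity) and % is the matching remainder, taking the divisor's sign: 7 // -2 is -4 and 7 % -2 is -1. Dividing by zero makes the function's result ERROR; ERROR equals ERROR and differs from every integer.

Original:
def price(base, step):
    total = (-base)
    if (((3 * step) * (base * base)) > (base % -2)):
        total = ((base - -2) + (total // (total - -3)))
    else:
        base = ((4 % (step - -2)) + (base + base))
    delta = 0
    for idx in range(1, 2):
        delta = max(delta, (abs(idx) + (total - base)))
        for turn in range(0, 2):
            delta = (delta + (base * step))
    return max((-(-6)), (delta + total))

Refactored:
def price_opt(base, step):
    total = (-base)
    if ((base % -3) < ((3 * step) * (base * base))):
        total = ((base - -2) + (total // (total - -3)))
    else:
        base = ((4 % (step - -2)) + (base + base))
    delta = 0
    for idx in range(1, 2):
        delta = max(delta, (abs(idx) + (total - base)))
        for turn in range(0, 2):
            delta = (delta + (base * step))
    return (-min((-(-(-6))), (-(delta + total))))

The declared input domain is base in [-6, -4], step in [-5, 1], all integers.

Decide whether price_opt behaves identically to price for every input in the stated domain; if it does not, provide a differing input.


Take base=-4, step=0.
price: total = 4; (((3 * step) * (base * base)) > (base % -2)) -> false; base = -8; delta = 0; [idx=1]; delta = 13; [turn=0]; delta = 13; [turn=1]; delta = 13; return 17
price_opt: total = 4; ((base % -3) < ((3 * step) * (base * base))) -> true; total = -2; delta = 0; [idx=1]; delta = 3; [turn=0]; delta = 3; [turn=1]; delta = 3; return 6
17 != 6, so the rewrite changes behavior.
verdict: not equivalent; witness: base=-4, step=0


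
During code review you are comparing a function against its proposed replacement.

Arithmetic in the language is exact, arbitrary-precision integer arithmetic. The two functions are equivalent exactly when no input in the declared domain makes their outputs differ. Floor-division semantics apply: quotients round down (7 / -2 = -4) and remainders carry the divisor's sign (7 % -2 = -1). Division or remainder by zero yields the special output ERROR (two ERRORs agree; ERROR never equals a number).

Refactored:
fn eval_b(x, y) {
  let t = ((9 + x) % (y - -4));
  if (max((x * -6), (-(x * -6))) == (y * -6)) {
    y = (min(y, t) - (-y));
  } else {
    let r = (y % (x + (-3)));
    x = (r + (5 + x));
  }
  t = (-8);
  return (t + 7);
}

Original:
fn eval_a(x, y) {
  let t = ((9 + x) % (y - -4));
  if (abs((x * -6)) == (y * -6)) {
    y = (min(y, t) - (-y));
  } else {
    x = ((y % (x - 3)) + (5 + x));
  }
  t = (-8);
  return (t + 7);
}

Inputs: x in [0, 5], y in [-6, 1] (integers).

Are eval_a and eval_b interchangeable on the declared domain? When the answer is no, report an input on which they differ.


Side by side, the visible changes include: arithmetic usage differs, plus min/max/abs usage differs, plus statement counts differ, plus local variable names differ, plus constant usage differs.
One worked example (x=3, y=1) — eval_a: t = 2; (abs((x * -6)) == (y * -6)) -> false; division by zero -> ERROR; eval_b: t = 2; (max((x * -6), (-(x * -6))) == (y * -6)) -> false; division by zero -> ERROR; agreement on ERROR.
Checked all 48 inputs in the declared domain: the outputs agree on every one.
verdict: equivalent


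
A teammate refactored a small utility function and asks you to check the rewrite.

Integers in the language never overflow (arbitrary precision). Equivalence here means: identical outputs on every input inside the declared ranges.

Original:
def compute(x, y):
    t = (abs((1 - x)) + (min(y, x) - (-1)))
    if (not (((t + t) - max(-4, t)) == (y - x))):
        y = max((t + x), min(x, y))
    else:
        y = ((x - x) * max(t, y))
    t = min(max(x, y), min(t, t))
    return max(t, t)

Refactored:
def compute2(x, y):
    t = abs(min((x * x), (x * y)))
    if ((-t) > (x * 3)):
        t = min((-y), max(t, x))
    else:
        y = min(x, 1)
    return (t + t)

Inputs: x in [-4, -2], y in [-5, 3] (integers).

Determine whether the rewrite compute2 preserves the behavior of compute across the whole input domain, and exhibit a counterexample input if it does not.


These are not equivalent — on x=-4, y=-5 the outputs split (-3 vs 32).
compute: t=1, then (not (((t + t) - max(-4, t)) == (y - x))) is true, then y=-3, then t=-3, then returns -3
compute2: t=16, then ((-t) > (x * 3)) is false, then y=-4, then returns 32
verdict: not equivalent; witness: x=-4, y=-5


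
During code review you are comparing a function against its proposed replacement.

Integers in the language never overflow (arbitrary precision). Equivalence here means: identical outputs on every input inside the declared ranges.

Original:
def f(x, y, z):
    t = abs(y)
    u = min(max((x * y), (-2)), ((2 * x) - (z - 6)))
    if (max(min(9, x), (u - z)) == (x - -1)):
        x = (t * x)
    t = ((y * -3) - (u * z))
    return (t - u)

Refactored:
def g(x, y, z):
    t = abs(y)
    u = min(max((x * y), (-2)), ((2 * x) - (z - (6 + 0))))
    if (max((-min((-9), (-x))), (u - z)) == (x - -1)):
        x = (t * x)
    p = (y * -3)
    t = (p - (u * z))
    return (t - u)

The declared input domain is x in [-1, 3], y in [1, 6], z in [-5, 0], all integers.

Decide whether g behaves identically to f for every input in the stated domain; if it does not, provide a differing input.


Equivalent. One difference looks behavioral, but it never changes the outcome for any declared input.
Checked all 180 inputs in the declared domain: the outputs agree on every one.
Spot check at x=2, y=2, z=0 — f: t becomes 2; next u becomes 4; next (max(min(9, x), (u - z)) == (x - -1)) evaluates to false; next t becomes -6; next final value -10. g: t becomes 2; next u becomes 4; next (max((-min((-9), (-x))), (u - z)) == (x - -1)) evaluates to false; next p becomes -6; next t becomes -6; next final value -10. Both give -10.
verdict: equivalent


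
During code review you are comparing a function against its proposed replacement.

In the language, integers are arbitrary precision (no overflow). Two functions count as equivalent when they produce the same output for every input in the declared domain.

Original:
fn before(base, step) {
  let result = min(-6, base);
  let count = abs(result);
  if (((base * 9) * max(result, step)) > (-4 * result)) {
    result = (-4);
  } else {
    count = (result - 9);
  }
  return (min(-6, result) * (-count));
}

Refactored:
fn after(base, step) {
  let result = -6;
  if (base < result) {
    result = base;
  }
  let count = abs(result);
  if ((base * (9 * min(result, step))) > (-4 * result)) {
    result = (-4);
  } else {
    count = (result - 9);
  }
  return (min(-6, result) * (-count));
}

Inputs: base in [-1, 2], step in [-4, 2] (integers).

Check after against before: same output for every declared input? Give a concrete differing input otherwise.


Consider the input base=-1, step=-2.
before: result=-6, then count=6, then (((base * 9) * max(result, step)) > (-4 * result)) is false, then count=-15, then returns -90
after: result=-6, then (base < result) is false, then count=6, then ((base * (9 * min(result, step))) > (-4 * result)) is true, then result=-4, then returns 36
-90 and 36 differ, so these are not the same function on this domain.
verdict: not equivalent; witness: base=-1, step=-2


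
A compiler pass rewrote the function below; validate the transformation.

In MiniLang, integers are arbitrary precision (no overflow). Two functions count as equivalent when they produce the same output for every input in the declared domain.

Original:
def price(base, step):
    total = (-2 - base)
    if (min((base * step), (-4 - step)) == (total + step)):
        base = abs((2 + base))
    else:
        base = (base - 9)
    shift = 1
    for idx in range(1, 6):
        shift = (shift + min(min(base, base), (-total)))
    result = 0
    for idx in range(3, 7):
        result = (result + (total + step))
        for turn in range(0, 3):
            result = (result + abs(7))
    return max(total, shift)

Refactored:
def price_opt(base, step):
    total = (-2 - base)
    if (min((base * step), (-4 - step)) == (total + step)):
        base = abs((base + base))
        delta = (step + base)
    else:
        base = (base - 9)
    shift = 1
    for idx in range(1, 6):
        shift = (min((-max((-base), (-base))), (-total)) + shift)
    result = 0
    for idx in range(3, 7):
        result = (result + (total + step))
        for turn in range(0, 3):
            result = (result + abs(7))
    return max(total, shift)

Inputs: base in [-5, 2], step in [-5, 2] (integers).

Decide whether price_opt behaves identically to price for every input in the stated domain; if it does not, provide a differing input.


There is a counterexample at base=0, step=-1: 11 on one side, 1 on the other.
price: total = -2; (min((base * step), (-4 - step)) == (total + step)) -> true; base = 2; shift = 1; [idx=1]; shift = 3; [idx=2]; shift = 5; [idx=3]; shift = 7; [idx=4]; shift = 9; [idx=5]; shift = 11; result = 0; [idx=3]; result = -3; [turn=0]; result = 4; [turn=1]; result = 11; [turn=2]; result = 18; [idx=4]; result = 15; [turn=0]; result = 22; [turn=1]; result = 29; [turn=2]; result = 36; [idx=5]; result = 33; [turn=0]; result = 40; [turn=1]; result = 47; [turn=2]; result = 54; [idx=6]; result = 51; [turn=0]; result = 58; [turn=1]; result = 65; [turn=2]; result = 72; return 11
price_opt: total = -2; (min((base * step), (-4 - step)) == (total + step)) -> true; base = 0; delta = -1; shift = 1; [idx=1]; shift = 1; [idx=2]; shift = 1; [idx=3]; shift = 1; [idx=4]; shift = 1; [idx=5]; shift = 1; result = 0; [idx=3]; result = -3; [turn=0]; result = 4; [turn=1]; result = 11; [turn=2]; result = 18; [idx=4]; result = 15; [turn=0]; result = 22; [turn=1]; result = 29; [turn=2]; result = 36; [idx=5]; result = 33; [turn=0]; result = 40; [turn=1]; result = 47; [turn=2]; result = 54; [idx=6]; result = 51; [turn=0]; result = 58; [turn=1]; result = 65; [turn=2]; result = 72; return 1
verdict: not equivalent; witness: base=0, step=-1


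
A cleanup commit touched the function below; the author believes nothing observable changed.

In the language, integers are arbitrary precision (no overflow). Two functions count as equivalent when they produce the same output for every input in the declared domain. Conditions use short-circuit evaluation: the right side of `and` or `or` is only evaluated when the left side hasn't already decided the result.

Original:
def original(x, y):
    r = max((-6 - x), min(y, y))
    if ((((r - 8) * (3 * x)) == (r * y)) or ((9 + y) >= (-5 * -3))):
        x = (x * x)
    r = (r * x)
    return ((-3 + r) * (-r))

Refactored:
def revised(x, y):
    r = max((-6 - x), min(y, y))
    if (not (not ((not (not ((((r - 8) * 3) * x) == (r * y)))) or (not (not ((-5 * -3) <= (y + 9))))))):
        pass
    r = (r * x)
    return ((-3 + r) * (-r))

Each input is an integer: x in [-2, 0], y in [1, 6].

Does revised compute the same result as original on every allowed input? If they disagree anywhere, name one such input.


Consider the input x=-2, y=6.
original: r=6, then ((((r - 8) * (3 * x)) == (r * y)) or ((9 + y) >= (-5 * -3))) is true, then x=4, then r=24, then returns -504
revised: r=6, then (not (not ((not (not ((((r - 8) * 3) * x) == (r * y)))) or (not (not ((-5 * -3) <= (y + 9))))))) is true, then r=-12, then returns -180
-504 vs -180 — the two versions disagree here.
verdict: not equivalent; witness: x=-2, y=6


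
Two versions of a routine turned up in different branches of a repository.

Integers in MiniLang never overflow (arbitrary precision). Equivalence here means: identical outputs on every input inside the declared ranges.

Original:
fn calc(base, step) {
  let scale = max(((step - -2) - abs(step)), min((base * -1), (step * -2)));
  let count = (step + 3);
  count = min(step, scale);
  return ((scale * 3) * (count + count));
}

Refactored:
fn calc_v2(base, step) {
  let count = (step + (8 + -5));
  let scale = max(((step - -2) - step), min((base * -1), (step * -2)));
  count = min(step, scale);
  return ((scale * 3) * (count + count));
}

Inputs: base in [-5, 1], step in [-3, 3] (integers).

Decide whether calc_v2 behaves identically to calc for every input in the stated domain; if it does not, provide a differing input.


Take base=-1, step=-3.
calc: scale = 1; count = 0; count = -3; return -18
calc_v2: count = 0; scale = 2; count = -3; return -36
-18 vs -36 — the two versions disagree here.
verdict: not equivalent; witness: base=-1, step=-3


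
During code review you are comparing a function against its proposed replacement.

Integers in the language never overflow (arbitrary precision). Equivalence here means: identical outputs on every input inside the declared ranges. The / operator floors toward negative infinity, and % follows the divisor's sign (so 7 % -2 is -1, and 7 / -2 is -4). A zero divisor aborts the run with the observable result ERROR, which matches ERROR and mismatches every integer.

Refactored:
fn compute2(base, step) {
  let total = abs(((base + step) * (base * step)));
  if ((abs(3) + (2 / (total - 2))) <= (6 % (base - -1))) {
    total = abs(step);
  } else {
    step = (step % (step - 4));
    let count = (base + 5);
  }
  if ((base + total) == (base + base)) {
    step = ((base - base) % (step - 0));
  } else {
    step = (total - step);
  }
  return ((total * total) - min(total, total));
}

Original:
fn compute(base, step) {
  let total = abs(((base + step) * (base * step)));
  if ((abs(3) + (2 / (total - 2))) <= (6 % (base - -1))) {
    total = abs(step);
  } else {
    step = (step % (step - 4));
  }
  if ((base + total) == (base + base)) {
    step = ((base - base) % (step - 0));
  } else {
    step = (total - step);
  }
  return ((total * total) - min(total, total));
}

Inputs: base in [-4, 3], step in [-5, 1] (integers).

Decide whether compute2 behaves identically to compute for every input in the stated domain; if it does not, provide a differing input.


Reading the diff, among the changes: local variable names differ; arithmetic usage differs; statement counts differ; constant usage differs.
One worked example (base=-1, step=1) — compute: total = 0; division by zero -> ERROR; compute2: total = 0; division by zero -> ERROR; agreement on ERROR.
Sweeping the whole domain (56 inputs) finds no disagreement.
verdict: equivalent


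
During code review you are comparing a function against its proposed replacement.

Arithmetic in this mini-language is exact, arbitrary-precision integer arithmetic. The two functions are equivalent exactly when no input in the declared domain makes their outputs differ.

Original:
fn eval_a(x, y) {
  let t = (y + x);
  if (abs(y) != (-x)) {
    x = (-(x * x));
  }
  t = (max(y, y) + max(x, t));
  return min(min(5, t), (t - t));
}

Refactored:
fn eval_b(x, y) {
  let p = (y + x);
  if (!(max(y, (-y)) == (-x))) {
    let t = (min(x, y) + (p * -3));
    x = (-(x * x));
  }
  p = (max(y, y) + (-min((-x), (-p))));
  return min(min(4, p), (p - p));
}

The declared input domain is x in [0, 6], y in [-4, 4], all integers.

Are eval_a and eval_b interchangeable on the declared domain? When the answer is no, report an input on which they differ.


Equivalent. The one real change (`5` became `4`) has no effect anywhere in the declared ranges.
Checked all 63 inputs in the declared domain: the outputs agree on every one.
Tracing x=5, y=2: eval_a: t becomes 7; next (abs(y) != (-x)) evaluates to true; next x becomes -25; next t becomes 9; next final value 0 | eval_b: p becomes 7; next (!(max(y, (-y)) == (-x))) evaluates to true; next t becomes -19; next x becomes -25; next p becomes 9; next final value 0 — matching result 0.
verdict: equivalent


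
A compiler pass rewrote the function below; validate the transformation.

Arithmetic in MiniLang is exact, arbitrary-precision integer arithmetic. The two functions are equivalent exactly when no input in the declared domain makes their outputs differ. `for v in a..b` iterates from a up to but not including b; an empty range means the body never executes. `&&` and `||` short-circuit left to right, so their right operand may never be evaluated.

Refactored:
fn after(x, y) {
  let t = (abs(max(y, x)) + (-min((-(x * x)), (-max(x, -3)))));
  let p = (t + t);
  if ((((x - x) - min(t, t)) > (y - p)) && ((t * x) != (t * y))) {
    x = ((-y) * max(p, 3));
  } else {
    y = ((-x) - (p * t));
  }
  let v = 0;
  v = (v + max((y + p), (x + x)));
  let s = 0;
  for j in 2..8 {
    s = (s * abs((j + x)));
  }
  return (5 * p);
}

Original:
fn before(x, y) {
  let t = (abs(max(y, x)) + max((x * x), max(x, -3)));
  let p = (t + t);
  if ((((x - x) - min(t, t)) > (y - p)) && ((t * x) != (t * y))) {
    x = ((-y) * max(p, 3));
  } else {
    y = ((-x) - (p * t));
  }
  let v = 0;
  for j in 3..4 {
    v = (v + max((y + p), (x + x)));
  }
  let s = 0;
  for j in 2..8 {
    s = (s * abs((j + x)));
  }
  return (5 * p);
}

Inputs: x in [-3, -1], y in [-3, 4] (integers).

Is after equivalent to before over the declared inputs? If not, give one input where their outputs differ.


The two are interchangeable: loop structure differs, plus statement counts differ, plus min/max/abs usage differs, and every declared input agrees.
Spot check at x=-3, y=4 — before: t=13, then p=26, then ((((x - x) - min(t, t)) > (y - p)) && ((t * x) != (t * y))) is true, then x=-104, then v=0, then (j=3), then v=30, then s=0, then (j=2), then s=0, then (j=3), then s=0, then (j=4), then s=0, then (j=5), then s=0, then (j=6), then s=0, then (j=7), then s=0, then returns 130. after: t=13, then p=26, then ((((x - x) - min(t, t)) > (y - p)) && ((t * x) != (t * y))) is true, then x=-104, then v=0, then v=30, then s=0, then (j=2), then s=0, then (j=3), then s=0, then (j=4), then s=0, then (j=5), then s=0, then (j=6), then s=0, then (j=7), then s=0, then returns 130. Both give 130.
Sweeping the whole domain (24 inputs) finds no disagreement.
verdict: equivalent


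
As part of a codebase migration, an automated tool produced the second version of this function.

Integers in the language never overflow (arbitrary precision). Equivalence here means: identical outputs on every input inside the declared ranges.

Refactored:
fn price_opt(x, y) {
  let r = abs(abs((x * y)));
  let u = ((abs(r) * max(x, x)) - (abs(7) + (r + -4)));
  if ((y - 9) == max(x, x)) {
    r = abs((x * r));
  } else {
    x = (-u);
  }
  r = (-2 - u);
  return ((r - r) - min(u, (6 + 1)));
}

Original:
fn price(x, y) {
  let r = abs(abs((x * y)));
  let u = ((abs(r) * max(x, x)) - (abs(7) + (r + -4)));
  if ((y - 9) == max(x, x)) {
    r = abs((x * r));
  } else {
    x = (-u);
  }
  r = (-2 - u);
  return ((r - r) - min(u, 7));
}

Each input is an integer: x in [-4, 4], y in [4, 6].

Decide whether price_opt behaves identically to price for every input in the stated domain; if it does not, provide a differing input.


The two are interchangeable: constant usage differs; also arithmetic usage differs, and every declared input agrees.
Tracing x=2, y=4: price: r = 8; u = 5; ((y - 9) == max(x, x)) -> false; x = -5; r = -7; return -5 | price_opt: r = 8; u = 5; ((y - 9) == max(x, x)) -> false; x = -5; r = -7; return -5 — matching result -5.
Checked all 27 inputs in the declared domain: the outputs agree on every one.
verdict: equivalent


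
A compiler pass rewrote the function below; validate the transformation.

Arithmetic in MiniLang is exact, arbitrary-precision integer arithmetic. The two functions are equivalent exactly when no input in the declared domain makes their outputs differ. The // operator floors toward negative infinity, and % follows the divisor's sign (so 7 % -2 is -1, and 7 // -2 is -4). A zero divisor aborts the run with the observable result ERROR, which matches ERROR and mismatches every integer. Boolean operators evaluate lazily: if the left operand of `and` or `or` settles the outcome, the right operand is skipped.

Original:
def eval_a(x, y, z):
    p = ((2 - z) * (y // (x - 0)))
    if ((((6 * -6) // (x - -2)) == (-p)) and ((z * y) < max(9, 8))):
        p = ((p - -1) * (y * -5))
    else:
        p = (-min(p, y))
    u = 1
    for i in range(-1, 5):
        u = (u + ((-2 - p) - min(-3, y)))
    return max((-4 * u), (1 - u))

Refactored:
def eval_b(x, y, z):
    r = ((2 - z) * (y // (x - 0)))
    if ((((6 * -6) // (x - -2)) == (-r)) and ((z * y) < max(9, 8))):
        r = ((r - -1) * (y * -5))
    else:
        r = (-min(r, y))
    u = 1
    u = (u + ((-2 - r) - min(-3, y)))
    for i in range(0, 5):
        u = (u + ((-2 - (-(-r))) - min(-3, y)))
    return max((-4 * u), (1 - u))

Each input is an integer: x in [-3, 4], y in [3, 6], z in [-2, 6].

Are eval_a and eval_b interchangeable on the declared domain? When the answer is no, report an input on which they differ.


Behavior is preserved: although constant usage differs, statement counts differ, arithmetic usage differs, local variable names differ, min/max/abs usage differs, loop structure differs, the outputs never diverge.
Tracing x=-3, y=3, z=4: eval_a: p := 2 | ((((6 * -6) // (x - -2)) == (-p)) and ((z * y) < max(9, 8))): false | p := -2 | u := 1 | iter i=-1: | u := 4 | iter i=0: | u := 7 | iter i=1: | u := 10 | iter i=2: | u := 13 | iter i=3: | u := 16 | iter i=4: | u := 19 | result -18 | eval_b: r := 2 | ((((6 * -6) // (x - -2)) == (-r)) and ((z * y) < max(9, 8))): false | r := -2 | u := 1 | u := 4 | iter i=0: | u := 7 | iter i=1: | u := 10 | iter i=2: | u := 13 | iter i=3: | u := 16 | iter i=4: | u := 19 | result -18 — matching result -18.
Every one of the 288 inputs gives matching results.
verdict: equivalent


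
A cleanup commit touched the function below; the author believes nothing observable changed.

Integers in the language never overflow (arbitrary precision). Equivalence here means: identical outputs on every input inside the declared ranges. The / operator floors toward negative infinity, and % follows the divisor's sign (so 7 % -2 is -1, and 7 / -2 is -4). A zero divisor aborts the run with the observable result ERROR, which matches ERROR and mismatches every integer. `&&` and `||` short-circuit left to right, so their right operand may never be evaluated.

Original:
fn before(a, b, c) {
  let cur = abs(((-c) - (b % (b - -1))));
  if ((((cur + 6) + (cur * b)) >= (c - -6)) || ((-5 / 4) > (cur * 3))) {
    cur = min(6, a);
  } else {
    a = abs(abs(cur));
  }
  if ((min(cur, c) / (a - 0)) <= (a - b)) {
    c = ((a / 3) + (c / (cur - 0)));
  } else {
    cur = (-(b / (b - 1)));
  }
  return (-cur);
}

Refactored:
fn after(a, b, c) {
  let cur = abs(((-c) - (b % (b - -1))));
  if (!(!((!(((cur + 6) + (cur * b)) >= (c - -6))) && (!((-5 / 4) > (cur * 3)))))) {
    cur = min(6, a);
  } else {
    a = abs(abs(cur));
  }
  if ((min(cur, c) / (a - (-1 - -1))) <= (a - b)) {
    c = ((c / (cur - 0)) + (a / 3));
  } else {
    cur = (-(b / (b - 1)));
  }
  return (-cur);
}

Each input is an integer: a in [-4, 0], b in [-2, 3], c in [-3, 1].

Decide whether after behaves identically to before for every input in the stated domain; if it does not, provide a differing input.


Run the pair on a=-4, b=-2, c=-3.
before: cur becomes 3; next ((((cur + 6) + (cur * b)) >= (c - -6)) || ((-5 / 4) > (cur * 3))) evaluates to true; next cur becomes -4; next ((min(cur, c) / (a - 0)) <= (a - b)) evaluates to false; next cur becomes 0; next final value 0
after: cur becomes 3; next (!(!((!(((cur + 6) + (cur * b)) >= (c - -6))) && (!((-5 / 4) > (cur * 3)))))) evaluates to false; next a becomes 3; next ((min(cur, c) / (a - (-1 - -1))) <= (a - b)) evaluates to true; next c becomes 0; next final value -3
0 against -3: the behavior changed.
verdict: not equivalent; witness: a=-4, b=-2, c=-3


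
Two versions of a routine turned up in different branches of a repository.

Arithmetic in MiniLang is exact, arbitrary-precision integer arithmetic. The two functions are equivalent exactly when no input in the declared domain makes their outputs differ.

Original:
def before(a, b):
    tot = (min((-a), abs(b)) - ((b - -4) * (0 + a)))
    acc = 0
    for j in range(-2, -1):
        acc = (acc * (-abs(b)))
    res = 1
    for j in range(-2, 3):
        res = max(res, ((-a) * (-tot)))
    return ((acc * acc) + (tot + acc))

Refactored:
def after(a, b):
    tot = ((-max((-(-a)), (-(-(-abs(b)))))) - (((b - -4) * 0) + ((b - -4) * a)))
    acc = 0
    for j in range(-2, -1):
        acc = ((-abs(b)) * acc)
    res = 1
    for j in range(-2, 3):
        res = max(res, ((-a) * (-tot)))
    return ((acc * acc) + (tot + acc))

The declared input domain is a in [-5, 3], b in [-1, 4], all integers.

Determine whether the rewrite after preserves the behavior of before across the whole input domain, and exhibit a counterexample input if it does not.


This is a faithful refactor — arithmetic usage differs; and constant usage differs; and min/max/abs usage differs, but the computed results match everywhere.
As a probe, take a=0, b=1: before runs tot=0, then acc=0, then (j=-2), then acc=0, then res=1, then (j=-2), then res=1, then (j=-1), then res=1, then (j=0), then res=1, then (j=1), then res=1, then (j=2), then res=1, then returns 0; after runs tot=0, then acc=0, then (j=-2), then acc=0, then res=1, then (j=-2), then res=1, then (j=-1), then res=1, then (j=0), then res=1, then (j=1), then res=1, then (j=2), then res=1, then returns 0; both end at 0.
Checked all 54 inputs in the declared domain: the outputs agree on every one.
verdict: equivalent


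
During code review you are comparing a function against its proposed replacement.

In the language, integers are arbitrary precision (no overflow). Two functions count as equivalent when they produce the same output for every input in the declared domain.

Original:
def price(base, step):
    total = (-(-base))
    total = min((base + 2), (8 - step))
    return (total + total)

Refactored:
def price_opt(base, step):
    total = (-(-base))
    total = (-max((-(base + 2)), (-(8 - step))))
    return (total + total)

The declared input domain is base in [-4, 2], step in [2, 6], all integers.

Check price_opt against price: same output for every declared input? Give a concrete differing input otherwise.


The two are interchangeable: min/max/abs usage differs, and every declared input agrees.
One worked example (base=-2, step=2) — price: total becomes -2; next total becomes 0; next final value 0; price_opt: total becomes -2; next total becomes 0; next final value 0; agreement on 0.
Sweeping the whole domain (35 inputs) finds no disagreement.
verdict: equivalent


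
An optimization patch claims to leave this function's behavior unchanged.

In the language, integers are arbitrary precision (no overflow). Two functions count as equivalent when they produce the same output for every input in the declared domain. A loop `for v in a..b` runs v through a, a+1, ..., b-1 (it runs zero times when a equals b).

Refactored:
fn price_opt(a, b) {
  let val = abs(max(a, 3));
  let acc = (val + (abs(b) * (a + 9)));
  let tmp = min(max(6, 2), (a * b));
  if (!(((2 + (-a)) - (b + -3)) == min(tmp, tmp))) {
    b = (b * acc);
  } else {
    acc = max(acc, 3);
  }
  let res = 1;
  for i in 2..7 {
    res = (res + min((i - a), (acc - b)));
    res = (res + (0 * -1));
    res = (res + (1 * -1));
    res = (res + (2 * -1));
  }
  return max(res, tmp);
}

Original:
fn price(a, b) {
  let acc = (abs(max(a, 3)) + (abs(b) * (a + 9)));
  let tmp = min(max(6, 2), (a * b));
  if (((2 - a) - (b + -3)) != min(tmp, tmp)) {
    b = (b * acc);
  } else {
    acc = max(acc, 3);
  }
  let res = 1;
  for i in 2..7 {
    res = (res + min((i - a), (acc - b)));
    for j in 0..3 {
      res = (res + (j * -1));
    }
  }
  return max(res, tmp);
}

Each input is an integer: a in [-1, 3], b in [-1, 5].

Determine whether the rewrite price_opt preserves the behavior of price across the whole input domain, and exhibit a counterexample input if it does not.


Reading the diff, among the changes: boolean connective usage differs; statement counts differ; comparison usage differs; local variable names differ; constant usage differs; loop structure differs; arithmetic usage differs.
Tracing a=1, b=3: price: acc=33, then tmp=3, then (((2 - a) - (b + -3)) != min(tmp, tmp)) is true, then b=99, then res=1, then (i=2), then res=-65, then (j=0), then res=-65, then (j=1), then res=-66, then (j=2), then res=-68, then (i=3), then res=-134, then (j=0), then res=-134, then (j=1), then res=-135, then (j=2), then res=-137, then (i=4), then res=-203, then (j=0), then res=-203, then (j=1), then res=-204, then (j=2), then res=-206, then (i=5), then res=-272, then (j=0), then res=-272, then (j=1), then res=-273, then (j=2), then res=-275, then (i=6), then res=-341, then (j=0), then res=-341, then (j=1), then res=-342, then (j=2), then res=-344, then returns 3 | price_opt: val=3, then acc=33, then tmp=3, then (!(((2 + (-a)) - (b + -3)) == min(tmp, tmp))) is true, then b=99, then res=1, then (i=2), then res=-65, then res=-65, then res=-66, then res=-68, then (i=3), then res=-134, then res=-134, then res=-135, then res=-137, then (i=4), then res=-203, then res=-203, then res=-204, then res=-206, then (i=5), then res=-272, then res=-272, then res=-273, then res=-275, then (i=6), then res=-341, then res=-341, then res=-342, then res=-344, then returns 3 — matching result 3.
Every one of the 35 inputs gives matching results.
verdict: equivalent


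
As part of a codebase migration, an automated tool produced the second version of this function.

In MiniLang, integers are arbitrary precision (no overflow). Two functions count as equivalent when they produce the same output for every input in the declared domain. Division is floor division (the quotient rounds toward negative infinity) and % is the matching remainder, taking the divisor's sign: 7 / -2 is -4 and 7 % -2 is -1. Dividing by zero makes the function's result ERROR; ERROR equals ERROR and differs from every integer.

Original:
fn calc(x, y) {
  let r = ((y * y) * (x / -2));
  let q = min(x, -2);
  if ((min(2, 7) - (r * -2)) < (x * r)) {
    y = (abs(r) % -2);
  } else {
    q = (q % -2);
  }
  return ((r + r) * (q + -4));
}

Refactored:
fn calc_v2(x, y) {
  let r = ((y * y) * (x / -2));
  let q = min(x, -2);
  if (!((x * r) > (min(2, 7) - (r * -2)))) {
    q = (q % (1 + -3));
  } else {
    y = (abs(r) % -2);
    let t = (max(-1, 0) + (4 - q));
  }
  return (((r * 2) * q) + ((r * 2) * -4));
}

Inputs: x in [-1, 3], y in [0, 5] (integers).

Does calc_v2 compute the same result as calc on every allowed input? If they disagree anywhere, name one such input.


Changes here: min/max/abs usage differs; and statement counts differ; and boolean connective usage differs; and comparison usage differs; and local variable names differ; and arithmetic usage differs; and constant usage differs; the full 30-point sweep finds no disagreement.
verdict: equivalent


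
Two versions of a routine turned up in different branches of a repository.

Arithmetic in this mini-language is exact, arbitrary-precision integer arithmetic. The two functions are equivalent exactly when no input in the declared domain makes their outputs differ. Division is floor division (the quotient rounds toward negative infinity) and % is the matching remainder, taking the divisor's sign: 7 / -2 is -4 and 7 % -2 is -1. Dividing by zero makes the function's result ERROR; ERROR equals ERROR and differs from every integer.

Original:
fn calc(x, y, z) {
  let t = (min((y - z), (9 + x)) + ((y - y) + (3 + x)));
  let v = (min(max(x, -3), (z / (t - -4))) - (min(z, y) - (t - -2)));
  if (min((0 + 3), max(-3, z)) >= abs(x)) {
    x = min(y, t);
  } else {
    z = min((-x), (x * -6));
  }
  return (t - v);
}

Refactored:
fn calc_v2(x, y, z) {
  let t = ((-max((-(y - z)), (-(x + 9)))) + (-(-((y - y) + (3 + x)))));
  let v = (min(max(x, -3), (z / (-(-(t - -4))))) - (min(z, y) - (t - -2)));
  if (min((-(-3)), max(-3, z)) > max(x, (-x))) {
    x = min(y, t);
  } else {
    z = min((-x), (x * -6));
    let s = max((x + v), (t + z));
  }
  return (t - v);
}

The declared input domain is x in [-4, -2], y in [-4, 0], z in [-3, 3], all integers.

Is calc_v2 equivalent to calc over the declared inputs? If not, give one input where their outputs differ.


Equivalent. The suspicious-looking change has no observable effect anywhere in the declared ranges.
An exhaustive pass over the 105 declared inputs shows identical outputs.
Spot check at x=-4, y=-3, z=1 — calc: t becomes -5; next v becomes -3; next (min((0 + 3), max(-3, z)) >= abs(x)) evaluates to false; next z becomes 4; next final value -2. calc_v2: t becomes -5; next v becomes -3; next (min((-(-3)), max(-3, z)) > max(x, (-x))) evaluates to false; next z becomes 4; next s becomes -1; next final value -2. Both give -2.
verdict: equivalent


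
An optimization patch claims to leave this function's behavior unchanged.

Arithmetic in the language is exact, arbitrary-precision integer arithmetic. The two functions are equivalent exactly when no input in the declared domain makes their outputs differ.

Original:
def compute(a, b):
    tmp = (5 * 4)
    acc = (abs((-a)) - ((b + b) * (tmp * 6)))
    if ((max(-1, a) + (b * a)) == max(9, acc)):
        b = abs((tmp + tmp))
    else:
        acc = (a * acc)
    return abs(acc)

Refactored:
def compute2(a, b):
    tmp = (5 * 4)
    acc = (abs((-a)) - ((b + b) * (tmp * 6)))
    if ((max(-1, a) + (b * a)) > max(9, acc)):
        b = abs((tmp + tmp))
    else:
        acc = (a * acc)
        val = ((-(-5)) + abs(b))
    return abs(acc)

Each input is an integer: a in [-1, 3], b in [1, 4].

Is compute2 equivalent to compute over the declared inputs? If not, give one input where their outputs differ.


a=2, b=4 yields 1916 from compute but 958 from compute2.
verdict: not equivalent; witness: a=2, b=4
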